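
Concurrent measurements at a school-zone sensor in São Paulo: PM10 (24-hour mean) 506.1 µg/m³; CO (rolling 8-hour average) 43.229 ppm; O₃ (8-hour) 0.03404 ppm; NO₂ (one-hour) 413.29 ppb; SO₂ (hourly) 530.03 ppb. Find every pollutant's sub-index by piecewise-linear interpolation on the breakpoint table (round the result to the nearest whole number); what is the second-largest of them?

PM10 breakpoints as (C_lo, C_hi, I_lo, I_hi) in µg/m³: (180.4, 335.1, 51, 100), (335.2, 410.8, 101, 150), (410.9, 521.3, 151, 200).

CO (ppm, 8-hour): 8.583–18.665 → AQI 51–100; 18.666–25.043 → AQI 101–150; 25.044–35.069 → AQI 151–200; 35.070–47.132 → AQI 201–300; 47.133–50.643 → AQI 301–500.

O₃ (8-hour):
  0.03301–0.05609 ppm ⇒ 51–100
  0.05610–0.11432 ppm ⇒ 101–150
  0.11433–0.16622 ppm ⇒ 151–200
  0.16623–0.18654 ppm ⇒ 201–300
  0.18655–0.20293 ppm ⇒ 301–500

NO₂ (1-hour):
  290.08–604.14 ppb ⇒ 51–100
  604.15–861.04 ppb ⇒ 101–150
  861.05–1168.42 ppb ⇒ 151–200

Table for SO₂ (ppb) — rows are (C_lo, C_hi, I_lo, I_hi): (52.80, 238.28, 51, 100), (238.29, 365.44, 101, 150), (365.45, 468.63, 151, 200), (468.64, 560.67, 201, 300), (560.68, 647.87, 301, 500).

267

PM10: 506.1 ∈ [410.9, 521.3] ↔ index [151, 200].
151 + (506.1−410.9)·(200−151)/(521.3−410.9) = 151 + 95.2·49/110.4 ≈ 193.25, so AQI = 193.
CO: 43.229 lies in 35.070–47.132, so I_lo=201, I_hi=300, C_lo=35.070, C_hi=47.132.
(300−201)/(47.132−35.070) × (43.229−35.070) + 201 = 99/12.062 × 8.159 + 201 ≈ 267.97 → 268.
O₃: row 0.03301–0.05609 (AQI 51–100). (100−51)·(0.03404−0.03301)/(0.05609−0.03301) + 51 = 49·0.00103/0.02308 + 51 ≈ 53.19 → 53.
NO₂: row 290.08–604.14 (AQI 51–100). (100−51)·(413.29−290.08)/(604.14−290.08) + 51 = 49·123.21/314.06 + 51 ≈ 70.22 → 70.
SO₂ 530.03: bracket 468.64–560.67 → index 201–300; slope 99/92.03, offset 61.39.
AQI = 201 + 99/92.03·61.39 ≈ 267.04 ⇒ 267.
Sub-indices: PM10→193, CO→268, O₃→53, NO₂→70, SO₂→267. Ranked high→low: 268, 267, 193, 70, 53. Second-highest sub-index = 267.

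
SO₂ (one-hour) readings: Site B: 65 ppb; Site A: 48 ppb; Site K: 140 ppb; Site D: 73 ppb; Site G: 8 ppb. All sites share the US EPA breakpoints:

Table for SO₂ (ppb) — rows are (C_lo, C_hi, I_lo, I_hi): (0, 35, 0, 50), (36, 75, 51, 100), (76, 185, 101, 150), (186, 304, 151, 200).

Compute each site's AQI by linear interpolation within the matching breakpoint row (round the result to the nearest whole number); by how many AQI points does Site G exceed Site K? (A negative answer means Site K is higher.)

-119

Site B 65: bracket 36–75 → index 51–100; slope 49/39, offset 29.
AQI = 51 + 49/39·29 ≈ 87.44 ⇒ 87.
Site A: 48 ∈ [36, 75] ↔ index [51, 100].
51 + (48−36)·(100−51)/(75−36) = 51 + 12·49/39 ≈ 66.08, so AQI = 66.
Site K: 140 ∈ [76, 185] ↔ index [101, 150].
101 + (140−76)·(150−101)/(185−76) = 101 + 64·49/109 ≈ 129.77, so AQI = 130.
Site D: 73 lies in 36–75, so I_lo=51, I_hi=100, C_lo=36, C_hi=75.
(100−51)/(75−36) × (73−36) + 51 = 49/39 × 37 + 51 ≈ 97.49 → 97.
Site G: 8 lies in 0–35, so I_lo=0, I_hi=50, C_lo=0, C_hi=35.
(50−0)/(35−0) × (8−0) + 0 = 50/35 × 8 + 0 ≈ 11.43 → 11.
AQIs: Site B=87, Site A=66, Site K=130, Site D=97, Site G=11. Site G (11) − Site K (130) = -119.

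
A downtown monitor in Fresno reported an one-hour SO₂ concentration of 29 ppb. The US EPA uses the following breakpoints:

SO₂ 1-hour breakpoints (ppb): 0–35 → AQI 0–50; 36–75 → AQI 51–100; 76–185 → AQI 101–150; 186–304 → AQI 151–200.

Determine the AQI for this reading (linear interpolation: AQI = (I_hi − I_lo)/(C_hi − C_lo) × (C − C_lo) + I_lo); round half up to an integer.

41

SO₂: 29 ∈ [0, 35] ↔ index [0, 50].
0 + (29−0)·(50−0)/(35−0) = 0 + 29·50/35 ≈ 41.43, so AQI = 41.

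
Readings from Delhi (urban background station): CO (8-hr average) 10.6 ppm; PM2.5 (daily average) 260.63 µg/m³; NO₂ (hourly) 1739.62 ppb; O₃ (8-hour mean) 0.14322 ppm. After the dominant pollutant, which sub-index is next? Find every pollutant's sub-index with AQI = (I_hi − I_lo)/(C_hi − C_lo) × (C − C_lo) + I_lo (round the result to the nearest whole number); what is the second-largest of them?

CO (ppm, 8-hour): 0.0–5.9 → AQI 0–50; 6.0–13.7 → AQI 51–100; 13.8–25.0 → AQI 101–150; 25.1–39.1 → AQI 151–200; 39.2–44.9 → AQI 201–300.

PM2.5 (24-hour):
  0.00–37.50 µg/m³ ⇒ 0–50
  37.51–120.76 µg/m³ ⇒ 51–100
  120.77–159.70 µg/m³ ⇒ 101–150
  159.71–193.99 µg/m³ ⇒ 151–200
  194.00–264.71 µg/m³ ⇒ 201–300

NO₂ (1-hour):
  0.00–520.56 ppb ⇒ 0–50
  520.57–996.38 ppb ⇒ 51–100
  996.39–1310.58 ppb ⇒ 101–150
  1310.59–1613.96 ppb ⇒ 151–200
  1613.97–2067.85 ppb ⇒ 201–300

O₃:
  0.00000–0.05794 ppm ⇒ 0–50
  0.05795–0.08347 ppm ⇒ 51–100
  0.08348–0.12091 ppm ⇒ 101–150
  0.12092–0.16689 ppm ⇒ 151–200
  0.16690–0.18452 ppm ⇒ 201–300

228

CO 10.6: bracket 6.0–13.7 → index 51–100; slope 49/7.7, offset 4.6.
AQI = 51 + 49/7.7·4.6 ≈ 80.27 ⇒ 80.
PM2.5 260.63: bracket 194.00–264.71 → index 201–300; slope 99/70.71, offset 66.63.
AQI = 201 + 99/70.71·66.63 ≈ 294.29 ⇒ 294.
NO₂: row 1613.97–2067.85 (AQI 201–300). (300−201)·(1739.62−1613.97)/(2067.85−1613.97) + 201 = 99·125.65/453.88 + 201 ≈ 228.41 → 228.
O₃: row 0.12092–0.16689 (AQI 151–200). (200−151)·(0.14322−0.12092)/(0.16689−0.12092) + 151 = 49·0.02230/0.04597 + 151 ≈ 174.77 → 175.
Sub-indices: CO→80, PM2.5→294, NO₂→228, O₃→175. Ranked high→low: 294, 228, 175, 80. Second-highest sub-index = 228.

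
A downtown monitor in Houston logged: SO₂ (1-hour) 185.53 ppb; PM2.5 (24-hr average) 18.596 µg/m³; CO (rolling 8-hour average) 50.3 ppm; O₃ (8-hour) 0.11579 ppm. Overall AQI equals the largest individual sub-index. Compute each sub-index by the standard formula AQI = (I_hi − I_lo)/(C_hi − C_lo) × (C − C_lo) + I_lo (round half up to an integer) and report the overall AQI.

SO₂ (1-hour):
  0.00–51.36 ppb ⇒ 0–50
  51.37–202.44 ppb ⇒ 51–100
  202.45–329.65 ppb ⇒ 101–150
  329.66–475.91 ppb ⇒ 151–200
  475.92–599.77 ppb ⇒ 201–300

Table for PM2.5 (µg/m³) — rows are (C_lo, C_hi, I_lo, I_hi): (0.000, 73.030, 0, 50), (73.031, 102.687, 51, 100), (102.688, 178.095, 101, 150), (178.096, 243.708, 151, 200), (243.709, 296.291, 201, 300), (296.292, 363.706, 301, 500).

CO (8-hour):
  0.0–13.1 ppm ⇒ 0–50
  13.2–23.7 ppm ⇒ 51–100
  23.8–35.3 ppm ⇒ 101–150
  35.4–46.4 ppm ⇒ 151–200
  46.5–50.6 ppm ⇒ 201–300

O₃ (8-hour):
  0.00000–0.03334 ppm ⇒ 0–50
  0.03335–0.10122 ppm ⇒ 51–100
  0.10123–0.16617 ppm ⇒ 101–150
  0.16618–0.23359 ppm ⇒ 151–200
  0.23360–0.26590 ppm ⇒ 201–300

SO₂ 185.53: bracket 51.37–202.44 → index 51–100; slope 49/151.07, offset 134.16.
AQI = 51 + 49/151.07·134.16 ≈ 94.52 ⇒ 95.
PM2.5: 18.596 ∈ [0.000, 73.030] ↔ index [0, 50].
0 + (18.596−0.000)·(50−0)/(73.030−0.000) = 0 + 18.596·50/73.030 ≈ 12.73, so AQI = 13.
CO: row 46.5–50.6 (AQI 201–300). (300−201)·(50.3−46.5)/(50.6−46.5) + 201 = 99·3.8/4.1 + 201 ≈ 292.76 → 293.
O₃: 0.11579 lies in 0.10123–0.16617, so I_lo=101, I_hi=150, C_lo=0.10123, C_hi=0.16617.
(150−101)/(0.16617−0.10123) × (0.11579−0.10123) + 101 = 49/0.06494 × 0.01456 + 101 ≈ 111.99 → 112.
Sub-indices: SO₂→95, PM2.5→13, CO→293, O₃→112. Overall AQI = max = 293; dominant pollutant is CO.
AQI 293: Very Unhealthy.

293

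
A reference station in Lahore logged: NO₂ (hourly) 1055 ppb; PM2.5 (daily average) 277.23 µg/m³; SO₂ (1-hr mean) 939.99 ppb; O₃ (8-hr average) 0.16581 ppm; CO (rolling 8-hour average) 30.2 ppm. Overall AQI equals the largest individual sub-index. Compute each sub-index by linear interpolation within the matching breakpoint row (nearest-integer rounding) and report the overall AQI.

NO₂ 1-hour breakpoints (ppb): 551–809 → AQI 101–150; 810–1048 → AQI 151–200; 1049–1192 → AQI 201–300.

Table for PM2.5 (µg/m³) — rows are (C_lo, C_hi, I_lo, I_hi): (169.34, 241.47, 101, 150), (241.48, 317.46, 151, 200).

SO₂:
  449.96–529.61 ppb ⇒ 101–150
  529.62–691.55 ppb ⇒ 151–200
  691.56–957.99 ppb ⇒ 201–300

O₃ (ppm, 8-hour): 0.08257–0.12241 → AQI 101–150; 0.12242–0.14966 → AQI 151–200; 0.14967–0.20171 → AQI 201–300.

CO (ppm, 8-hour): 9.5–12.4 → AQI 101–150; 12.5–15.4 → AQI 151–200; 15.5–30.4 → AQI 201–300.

NO₂: 1055 ∈ [1049, 1192] ↔ index [201, 300].
201 + (1055−1049)·(300−201)/(1192−1049) = 201 + 6·99/143 ≈ 205.15, so AQI = 205.
PM2.5: 277.23 lies in 241.48–317.46, so I_lo=151, I_hi=200, C_lo=241.48, C_hi=317.46.
(200−151)/(317.46−241.48) × (277.23−241.48) + 151 = 49/75.98 × 35.75 + 151 ≈ 174.06 → 174.
SO₂ 939.99: bracket 691.56–957.99 → index 201–300; slope 99/266.43, offset 248.43.
AQI = 201 + 99/266.43·248.43 ≈ 293.31 ⇒ 293.
O₃: 0.16581 lies in 0.14967–0.20171, so I_lo=201, I_hi=300, C_lo=0.14967, C_hi=0.20171.
(300−201)/(0.20171−0.14967) × (0.16581−0.14967) + 201 = 99/0.05204 × 0.01614 + 201 ≈ 231.70 → 232.
CO 30.2: bracket 15.5–30.4 → index 201–300; slope 99/14.9, offset 14.7.
AQI = 201 + 99/14.9·14.7 ≈ 298.67 ⇒ 299.
Sub-indices: NO₂→205, PM2.5→174, SO₂→293, O₃→232, CO→299. Overall AQI = max = 299; dominant pollutant is CO.
AQI 299: Very Unhealthy.

299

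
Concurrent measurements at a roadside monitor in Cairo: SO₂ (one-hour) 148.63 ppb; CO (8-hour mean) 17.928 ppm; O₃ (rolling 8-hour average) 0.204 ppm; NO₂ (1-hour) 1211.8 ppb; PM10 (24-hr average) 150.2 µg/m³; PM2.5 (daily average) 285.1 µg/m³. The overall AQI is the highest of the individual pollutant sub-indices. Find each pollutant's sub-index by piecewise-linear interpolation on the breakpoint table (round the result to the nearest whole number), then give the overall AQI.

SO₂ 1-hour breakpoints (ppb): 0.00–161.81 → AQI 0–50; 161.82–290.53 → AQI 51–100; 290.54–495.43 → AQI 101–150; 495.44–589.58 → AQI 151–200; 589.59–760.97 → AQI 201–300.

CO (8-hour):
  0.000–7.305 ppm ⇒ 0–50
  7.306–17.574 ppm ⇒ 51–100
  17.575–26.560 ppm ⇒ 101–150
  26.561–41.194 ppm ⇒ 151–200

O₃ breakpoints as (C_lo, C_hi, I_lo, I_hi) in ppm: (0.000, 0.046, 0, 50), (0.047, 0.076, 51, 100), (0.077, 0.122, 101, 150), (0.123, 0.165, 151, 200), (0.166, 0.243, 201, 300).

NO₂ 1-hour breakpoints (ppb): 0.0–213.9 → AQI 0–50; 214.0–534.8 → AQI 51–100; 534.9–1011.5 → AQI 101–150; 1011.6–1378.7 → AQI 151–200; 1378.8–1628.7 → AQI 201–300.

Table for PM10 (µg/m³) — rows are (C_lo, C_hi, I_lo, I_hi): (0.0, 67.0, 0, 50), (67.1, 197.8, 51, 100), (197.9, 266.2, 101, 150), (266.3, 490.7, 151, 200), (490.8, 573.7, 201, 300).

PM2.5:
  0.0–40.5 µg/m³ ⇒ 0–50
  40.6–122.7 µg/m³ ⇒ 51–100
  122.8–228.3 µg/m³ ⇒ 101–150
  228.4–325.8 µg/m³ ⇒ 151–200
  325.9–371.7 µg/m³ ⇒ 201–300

SO₂: 148.63 ∈ [0.00, 161.81] ↔ index [0, 50].
0 + (148.63−0.00)·(50−0)/(161.81−0.00) = 0 + 148.63·50/161.81 ≈ 45.93, so AQI = 46.
CO: 17.928 lies in 17.575–26.560, so I_lo=101, I_hi=150, C_lo=17.575, C_hi=26.560.
(150−101)/(26.560−17.575) × (17.928−17.575) + 101 = 49/8.985 × 0.353 + 101 ≈ 102.93 → 103.
O₃: 0.204 lies in 0.166–0.243, so I_lo=201, I_hi=300, C_lo=0.166, C_hi=0.243.
(300−201)/(0.243−0.166) × (0.204−0.166) + 201 = 99/0.077 × 0.038 + 201 ≈ 249.86 → 250.
NO₂: 1211.8 ∈ [1011.6, 1378.7] ↔ index [151, 200].
151 + (1211.8−1011.6)·(200−151)/(1378.7−1011.6) = 151 + 200.2·49/367.1 ≈ 177.72, so AQI = 178.
PM10 150.2: bracket 67.1–197.8 → index 51–100; slope 49/130.7, offset 83.1.
AQI = 51 + 49/130.7·83.1 ≈ 82.15 ⇒ 82.
PM2.5: row 228.4–325.8 (AQI 151–200). (200−151)·(285.1−228.4)/(325.8−228.4) + 151 = 49·56.7/97.4 + 151 ≈ 179.52 → 180.
Sub-indices: SO₂→46, CO→103, O₃→250, NO₂→178, PM10→82, PM2.5→180. Overall AQI = max = 250; dominant pollutant is O₃.
AQI 250: Very Unhealthy.

250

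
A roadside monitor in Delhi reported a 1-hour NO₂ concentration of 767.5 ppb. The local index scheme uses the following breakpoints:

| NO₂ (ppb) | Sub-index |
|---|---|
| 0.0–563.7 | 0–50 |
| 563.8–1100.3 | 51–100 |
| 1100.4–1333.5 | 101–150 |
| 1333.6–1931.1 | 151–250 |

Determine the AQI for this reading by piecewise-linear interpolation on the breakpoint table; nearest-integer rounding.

70

NO₂ 767.5: bracket 563.8–1100.3 → index 51–100; slope 49/536.5, offset 203.7.
AQI = 51 + 49/536.5·203.7 ≈ 69.60 ⇒ 70.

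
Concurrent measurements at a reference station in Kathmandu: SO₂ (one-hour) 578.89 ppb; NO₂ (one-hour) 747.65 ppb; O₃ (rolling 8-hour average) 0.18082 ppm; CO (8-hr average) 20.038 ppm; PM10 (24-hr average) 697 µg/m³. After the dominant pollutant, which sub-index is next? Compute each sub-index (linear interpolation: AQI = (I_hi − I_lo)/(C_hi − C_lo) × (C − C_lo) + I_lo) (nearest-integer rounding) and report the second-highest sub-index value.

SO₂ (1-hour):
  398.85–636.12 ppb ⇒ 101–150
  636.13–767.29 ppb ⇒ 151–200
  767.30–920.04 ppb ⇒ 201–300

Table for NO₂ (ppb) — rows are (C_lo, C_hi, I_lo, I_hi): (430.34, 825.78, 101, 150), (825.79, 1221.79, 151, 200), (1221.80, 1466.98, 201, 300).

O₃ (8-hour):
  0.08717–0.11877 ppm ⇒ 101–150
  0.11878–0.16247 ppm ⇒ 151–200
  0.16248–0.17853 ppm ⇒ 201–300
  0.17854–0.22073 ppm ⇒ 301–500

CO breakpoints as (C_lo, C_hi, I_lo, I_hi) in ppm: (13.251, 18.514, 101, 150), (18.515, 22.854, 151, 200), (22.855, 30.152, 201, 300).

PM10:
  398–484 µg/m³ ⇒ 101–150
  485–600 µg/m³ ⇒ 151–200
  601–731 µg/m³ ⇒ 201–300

274

SO₂ 578.89: bracket 398.85–636.12 → index 101–150; slope 49/237.27, offset 180.04.
AQI = 101 + 49/237.27·180.04 ≈ 138.18 ⇒ 138.
NO₂: 747.65 ∈ [430.34, 825.78] ↔ index [101, 150].
101 + (747.65−430.34)·(150−101)/(825.78−430.34) = 101 + 317.31·49/395.44 ≈ 140.32, so AQI = 140.
O₃: 0.18082 lies in 0.17854–0.22073, so I_lo=301, I_hi=500, C_lo=0.17854, C_hi=0.22073.
(500−301)/(0.22073−0.17854) × (0.18082−0.17854) + 301 = 199/0.04219 × 0.00228 + 301 ≈ 311.75 → 312.
CO 20.038: bracket 18.515–22.854 → index 151–200; slope 49/4.339, offset 1.523.
AQI = 151 + 49/4.339·1.523 ≈ 168.20 ⇒ 168.
PM10: 697 lies in 601–731, so I_lo=201, I_hi=300, C_lo=601, C_hi=731.
(300−201)/(731−601) × (697−601) + 201 = 99/130 × 96 + 201 ≈ 274.11 → 274.
Sub-indices: SO₂→138, NO₂→140, O₃→312, CO→168, PM10→274. Ranked high→low: 312, 274, 168, 140, 138. Second-highest sub-index = 274.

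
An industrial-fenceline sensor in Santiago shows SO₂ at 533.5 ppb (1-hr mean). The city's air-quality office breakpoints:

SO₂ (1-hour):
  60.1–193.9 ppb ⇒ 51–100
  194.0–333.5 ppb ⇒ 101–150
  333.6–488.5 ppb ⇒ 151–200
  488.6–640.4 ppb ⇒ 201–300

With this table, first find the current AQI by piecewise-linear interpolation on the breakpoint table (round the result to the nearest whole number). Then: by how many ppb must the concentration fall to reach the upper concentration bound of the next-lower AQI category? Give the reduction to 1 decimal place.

45.0

SO₂ 533.5: bracket 488.6–640.4 → index 201–300; slope 99/151.8, offset 44.9.
AQI = 201 + 99/151.8·44.9 ≈ 230.28 ⇒ 230.
Current AQI 230 is in the Very Unhealthy range (201–300). The next-lower category tops out at AQI 200, whose upper concentration bound is 488.5 ppb.
Reduction needed = 533.5 − 488.5 = 45.0 ppb.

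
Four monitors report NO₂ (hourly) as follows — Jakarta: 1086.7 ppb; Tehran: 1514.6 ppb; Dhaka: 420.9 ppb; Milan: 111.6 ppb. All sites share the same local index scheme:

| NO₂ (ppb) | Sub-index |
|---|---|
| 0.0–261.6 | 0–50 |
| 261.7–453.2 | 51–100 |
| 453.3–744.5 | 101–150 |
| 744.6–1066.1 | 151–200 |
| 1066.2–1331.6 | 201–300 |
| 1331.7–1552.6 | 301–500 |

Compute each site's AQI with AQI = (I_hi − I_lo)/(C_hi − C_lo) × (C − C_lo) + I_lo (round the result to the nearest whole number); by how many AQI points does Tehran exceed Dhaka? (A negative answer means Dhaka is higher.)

374

Jakarta: 1086.7 lies in 1066.2–1331.6, so I_lo=201, I_hi=300, C_lo=1066.2, C_hi=1331.6.
(300−201)/(1331.6−1066.2) × (1086.7−1066.2) + 201 = 99/265.4 × 20.5 + 201 ≈ 208.65 → 209.
Tehran: 1514.6 ∈ [1331.7, 1552.6] ↔ index [301, 500].
301 + (1514.6−1331.7)·(500−301)/(1552.6−1331.7) = 301 + 182.9·199/220.9 ≈ 465.77, so AQI = 466.
Dhaka 420.9: bracket 261.7–453.2 → index 51–100; slope 49/191.5, offset 159.2.
AQI = 51 + 49/191.5·159.2 ≈ 91.74 ⇒ 92.
Milan: row 0.0–261.6 (AQI 0–50). (50−0)·(111.6−0.0)/(261.6−0.0) + 0 = 50·111.6/261.6 + 0 ≈ 21.33 → 21.
AQIs: Jakarta=209, Tehran=466, Dhaka=92, Milan=21. Tehran (466) − Dhaka (92) = 374.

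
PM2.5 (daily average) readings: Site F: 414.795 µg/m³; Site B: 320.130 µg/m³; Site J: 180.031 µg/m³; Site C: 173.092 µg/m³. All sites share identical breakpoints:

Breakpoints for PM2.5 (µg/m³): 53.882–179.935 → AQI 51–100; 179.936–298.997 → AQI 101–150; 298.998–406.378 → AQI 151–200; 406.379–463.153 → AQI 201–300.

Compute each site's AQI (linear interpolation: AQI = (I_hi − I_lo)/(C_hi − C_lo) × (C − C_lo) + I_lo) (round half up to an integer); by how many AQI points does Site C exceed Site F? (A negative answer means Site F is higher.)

Site F: 414.795 ∈ [406.379, 463.153] ↔ index [201, 300].
201 + (414.795−406.379)·(300−201)/(463.153−406.379) = 201 + 8.416·99/56.774 ≈ 215.68, so AQI = 216.
Site B: row 298.998–406.378 (AQI 151–200). (200−151)·(320.130−298.998)/(406.378−298.998) + 151 = 49·21.132/107.380 + 151 ≈ 160.64 → 161.
Site J: 180.031 ∈ [179.936, 298.997] ↔ index [101, 150].
101 + (180.031−179.936)·(150−101)/(298.997−179.936) = 101 + 0.095·49/119.061 ≈ 101.04, so AQI = 101.
Site C: row 53.882–179.935 (AQI 51–100). (100−51)·(173.092−53.882)/(179.935−53.882) + 51 = 49·119.210/126.053 + 51 ≈ 97.34 → 97.
AQIs: Site F=216, Site B=161, Site J=101, Site C=97. Site C (97) − Site F (216) = -119.

-119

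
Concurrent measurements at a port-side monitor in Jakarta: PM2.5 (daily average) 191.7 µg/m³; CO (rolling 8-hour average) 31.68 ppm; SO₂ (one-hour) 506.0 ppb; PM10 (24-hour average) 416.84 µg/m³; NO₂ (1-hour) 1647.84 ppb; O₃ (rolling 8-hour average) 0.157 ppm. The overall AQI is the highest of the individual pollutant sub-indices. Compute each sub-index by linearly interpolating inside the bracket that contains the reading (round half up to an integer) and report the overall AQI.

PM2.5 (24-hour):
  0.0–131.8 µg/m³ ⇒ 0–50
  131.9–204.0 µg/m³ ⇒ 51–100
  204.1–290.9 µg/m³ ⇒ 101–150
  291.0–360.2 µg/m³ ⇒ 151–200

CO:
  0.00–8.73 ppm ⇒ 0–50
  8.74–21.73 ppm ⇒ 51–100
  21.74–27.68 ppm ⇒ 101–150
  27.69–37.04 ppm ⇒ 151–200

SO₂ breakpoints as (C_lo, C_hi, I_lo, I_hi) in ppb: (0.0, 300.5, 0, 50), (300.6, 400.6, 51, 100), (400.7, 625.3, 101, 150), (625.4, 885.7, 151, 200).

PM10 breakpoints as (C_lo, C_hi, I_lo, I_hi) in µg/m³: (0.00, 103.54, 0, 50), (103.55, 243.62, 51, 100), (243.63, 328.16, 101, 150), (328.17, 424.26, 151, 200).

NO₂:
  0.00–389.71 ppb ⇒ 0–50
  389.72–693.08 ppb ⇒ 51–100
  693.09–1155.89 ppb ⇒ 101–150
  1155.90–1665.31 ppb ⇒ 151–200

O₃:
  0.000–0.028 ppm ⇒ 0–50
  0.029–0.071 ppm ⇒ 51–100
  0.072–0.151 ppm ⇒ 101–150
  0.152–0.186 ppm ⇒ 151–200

198

PM2.5: 191.7 ∈ [131.9, 204.0] ↔ index [51, 100].
51 + (191.7−131.9)·(100−51)/(204.0−131.9) = 51 + 59.8·49/72.1 ≈ 91.64, so AQI = 92.
CO 31.68: bracket 27.69–37.04 → index 151–200; slope 49/9.35, offset 3.99.
AQI = 151 + 49/9.35·3.99 ≈ 171.91 ⇒ 172.
SO₂ 506.0: bracket 400.7–625.3 → index 101–150; slope 49/224.6, offset 105.3.
AQI = 101 + 49/224.6·105.3 ≈ 123.97 ⇒ 124.
PM10: 416.84 lies in 328.17–424.26, so I_lo=151, I_hi=200, C_lo=328.17, C_hi=424.26.
(200−151)/(424.26−328.17) × (416.84−328.17) + 151 = 49/96.09 × 88.67 + 151 ≈ 196.22 → 196.
NO₂: 1647.84 lies in 1155.90–1665.31, so I_lo=151, I_hi=200, C_lo=1155.90, C_hi=1665.31.
(200−151)/(1665.31−1155.90) × (1647.84−1155.90) + 151 = 49/509.41 × 491.94 + 151 ≈ 198.32 → 198.
O₃: row 0.152–0.186 (AQI 151–200). (200−151)·(0.157−0.152)/(0.186−0.152) + 151 = 49·0.005/0.034 + 151 ≈ 158.21 → 158.
Sub-indices: PM2.5→92, CO→172, SO₂→124, PM10→196, NO₂→198, O₃→158. Overall AQI = max = 198; dominant pollutant is NO₂.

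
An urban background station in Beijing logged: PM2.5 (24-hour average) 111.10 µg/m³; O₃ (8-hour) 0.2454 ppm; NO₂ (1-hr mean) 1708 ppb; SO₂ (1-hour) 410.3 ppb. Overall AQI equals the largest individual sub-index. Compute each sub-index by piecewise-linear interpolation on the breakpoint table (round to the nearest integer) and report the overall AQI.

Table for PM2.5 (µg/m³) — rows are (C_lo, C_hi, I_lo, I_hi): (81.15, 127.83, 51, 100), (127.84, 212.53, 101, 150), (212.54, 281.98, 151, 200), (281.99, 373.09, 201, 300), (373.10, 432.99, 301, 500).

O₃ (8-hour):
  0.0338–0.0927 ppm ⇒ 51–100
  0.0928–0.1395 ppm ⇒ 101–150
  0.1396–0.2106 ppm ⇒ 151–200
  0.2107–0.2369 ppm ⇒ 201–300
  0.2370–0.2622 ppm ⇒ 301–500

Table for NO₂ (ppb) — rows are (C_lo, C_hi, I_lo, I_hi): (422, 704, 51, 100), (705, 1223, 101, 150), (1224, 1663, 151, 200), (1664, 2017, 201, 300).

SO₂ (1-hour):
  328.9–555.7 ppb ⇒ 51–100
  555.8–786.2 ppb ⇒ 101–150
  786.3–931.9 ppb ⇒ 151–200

PM2.5: row 81.15–127.83 (AQI 51–100). (100−51)·(111.10−81.15)/(127.83−81.15) + 51 = 49·29.95/46.68 + 51 ≈ 82.44 → 82.
O₃: 0.2454 lies in 0.2370–0.2622, so I_lo=301, I_hi=500, C_lo=0.2370, C_hi=0.2622.
(500−301)/(0.2622−0.2370) × (0.2454−0.2370) + 301 = 199/0.0252 × 0.0084 + 301 ≈ 367.33 → 367.
NO₂: row 1664–2017 (AQI 201–300). (300−201)·(1708−1664)/(2017−1664) + 201 = 99·44/353 + 201 ≈ 213.34 → 213.
SO₂ 410.3: bracket 328.9–555.7 → index 51–100; slope 49/226.8, offset 81.4.
AQI = 51 + 49/226.8·81.4 ≈ 68.59 ⇒ 69.
Sub-indices: PM2.5→82, O₃→367, NO₂→213, SO₂→69. Overall AQI = max = 367; dominant pollutant is O₃.

367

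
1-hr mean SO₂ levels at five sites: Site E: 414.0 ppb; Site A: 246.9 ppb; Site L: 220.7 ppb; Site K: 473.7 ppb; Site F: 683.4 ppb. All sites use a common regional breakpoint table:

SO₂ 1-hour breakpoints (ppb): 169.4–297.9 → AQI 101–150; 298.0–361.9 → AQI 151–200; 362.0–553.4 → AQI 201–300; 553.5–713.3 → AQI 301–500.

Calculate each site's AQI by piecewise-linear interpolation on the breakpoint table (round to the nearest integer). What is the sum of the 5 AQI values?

Site E: 414.0 lies in 362.0–553.4, so I_lo=201, I_hi=300, C_lo=362.0, C_hi=553.4.
(300−201)/(553.4−362.0) × (414.0−362.0) + 201 = 99/191.4 × 52.0 + 201 ≈ 227.90 → 228.
Site A: 246.9 lies in 169.4–297.9, so I_lo=101, I_hi=150, C_lo=169.4, C_hi=297.9.
(150−101)/(297.9−169.4) × (246.9−169.4) + 101 = 49/128.5 × 77.5 + 101 ≈ 130.55 → 131.
Site L: row 169.4–297.9 (AQI 101–150). (150−101)·(220.7−169.4)/(297.9−169.4) + 101 = 49·51.3/128.5 + 101 ≈ 120.56 → 121.
Site K: 473.7 lies in 362.0–553.4, so I_lo=201, I_hi=300, C_lo=362.0, C_hi=553.4.
(300−201)/(553.4−362.0) × (473.7−362.0) + 201 = 99/191.4 × 111.7 + 201 ≈ 258.78 → 259.
Site F: 683.4 lies in 553.5–713.3, so I_lo=301, I_hi=500, C_lo=553.5, C_hi=713.3.
(500−301)/(713.3−553.5) × (683.4−553.5) + 301 = 199/159.8 × 129.9 + 301 ≈ 462.77 → 463.
AQIs: Site E=228, Site A=131, Site L=121, Site K=259, Site F=463. Sum = 228 + 131 + 121 + 259 + 463 = 1202.

1202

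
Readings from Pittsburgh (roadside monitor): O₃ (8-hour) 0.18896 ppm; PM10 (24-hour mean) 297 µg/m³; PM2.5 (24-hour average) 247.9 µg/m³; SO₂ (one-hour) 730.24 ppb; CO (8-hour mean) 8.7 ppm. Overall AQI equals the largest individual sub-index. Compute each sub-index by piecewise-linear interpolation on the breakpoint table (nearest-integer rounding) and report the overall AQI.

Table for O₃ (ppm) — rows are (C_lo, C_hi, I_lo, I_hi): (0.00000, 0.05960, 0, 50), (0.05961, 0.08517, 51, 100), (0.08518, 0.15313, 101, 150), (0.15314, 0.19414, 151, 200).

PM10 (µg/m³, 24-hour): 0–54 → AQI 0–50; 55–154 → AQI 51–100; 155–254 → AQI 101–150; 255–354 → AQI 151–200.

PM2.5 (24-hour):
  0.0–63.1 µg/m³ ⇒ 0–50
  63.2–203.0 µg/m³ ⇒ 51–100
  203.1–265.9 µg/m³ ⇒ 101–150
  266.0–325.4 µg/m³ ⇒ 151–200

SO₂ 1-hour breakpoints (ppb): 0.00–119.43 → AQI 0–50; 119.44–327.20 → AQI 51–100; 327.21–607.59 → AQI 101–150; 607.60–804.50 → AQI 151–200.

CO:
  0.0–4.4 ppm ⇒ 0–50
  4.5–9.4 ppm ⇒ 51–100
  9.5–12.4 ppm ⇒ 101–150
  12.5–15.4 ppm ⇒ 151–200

194

O₃: 0.18896 ∈ [0.15314, 0.19414] ↔ index [151, 200].
151 + (0.18896−0.15314)·(200−151)/(0.19414−0.15314) = 151 + 0.03582·49/0.04100 ≈ 193.81, so AQI = 194.
PM10: 297 ∈ [255, 354] ↔ index [151, 200].
151 + (297−255)·(200−151)/(354−255) = 151 + 42·49/99 ≈ 171.79, so AQI = 172.
PM2.5: 247.9 ∈ [203.1, 265.9] ↔ index [101, 150].
101 + (247.9−203.1)·(150−101)/(265.9−203.1) = 101 + 44.8·49/62.8 ≈ 135.96, so AQI = 136.
SO₂ 730.24: bracket 607.60–804.50 → index 151–200; slope 49/196.90, offset 122.64.
AQI = 151 + 49/196.90·122.64 ≈ 181.52 ⇒ 182.
CO: row 4.5–9.4 (AQI 51–100). (100−51)·(8.7−4.5)/(9.4−4.5) + 51 = 49·4.2/4.9 + 51 ≈ 93.00 → 93.
Sub-indices: O₃→194, PM10→172, PM2.5→136, SO₂→182, CO→93. Overall AQI = max = 194; dominant pollutant is O₃.
AQI 194: Unhealthy.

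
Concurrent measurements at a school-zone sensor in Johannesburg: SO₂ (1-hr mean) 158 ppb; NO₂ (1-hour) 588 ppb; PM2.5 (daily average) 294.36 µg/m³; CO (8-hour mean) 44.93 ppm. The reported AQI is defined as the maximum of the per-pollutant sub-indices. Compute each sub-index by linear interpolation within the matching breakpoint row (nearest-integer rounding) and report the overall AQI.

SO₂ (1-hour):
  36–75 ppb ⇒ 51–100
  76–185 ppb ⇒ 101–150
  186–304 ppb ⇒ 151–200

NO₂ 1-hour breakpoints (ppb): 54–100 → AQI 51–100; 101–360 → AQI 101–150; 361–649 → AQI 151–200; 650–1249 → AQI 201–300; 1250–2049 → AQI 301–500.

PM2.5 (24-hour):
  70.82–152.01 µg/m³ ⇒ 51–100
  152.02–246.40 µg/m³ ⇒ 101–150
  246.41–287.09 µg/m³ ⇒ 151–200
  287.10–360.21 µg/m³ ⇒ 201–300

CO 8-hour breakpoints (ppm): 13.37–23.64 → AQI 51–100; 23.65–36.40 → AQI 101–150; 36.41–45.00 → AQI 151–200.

211

SO₂ 158: bracket 76–185 → index 101–150; slope 49/109, offset 82.
AQI = 101 + 49/109·82 ≈ 137.86 ⇒ 138.
NO₂: 588 ∈ [361, 649] ↔ index [151, 200].
151 + (588−361)·(200−151)/(649−361) = 151 + 227·49/288 ≈ 189.62, so AQI = 190.
PM2.5: row 287.10–360.21 (AQI 201–300). (300−201)·(294.36−287.10)/(360.21−287.10) + 201 = 99·7.26/73.11 + 201 ≈ 210.83 → 211.
CO 44.93: bracket 36.41–45.00 → index 151–200; slope 49/8.59, offset 8.52.
AQI = 151 + 49/8.59·8.52 ≈ 199.60 ⇒ 200.
Sub-indices: SO₂→138, NO₂→190, PM2.5→211, CO→200. Overall AQI = max = 211; dominant pollutant is PM2.5.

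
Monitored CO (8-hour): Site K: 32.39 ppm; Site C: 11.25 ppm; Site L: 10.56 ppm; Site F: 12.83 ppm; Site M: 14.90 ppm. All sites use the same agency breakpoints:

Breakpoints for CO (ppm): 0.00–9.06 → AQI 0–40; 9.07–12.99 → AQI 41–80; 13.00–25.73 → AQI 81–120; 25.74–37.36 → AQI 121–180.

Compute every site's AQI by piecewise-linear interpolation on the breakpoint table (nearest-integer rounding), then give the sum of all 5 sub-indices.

Site K 32.39: bracket 25.74–37.36 → index 121–180; slope 59/11.62, offset 6.65.
AQI = 121 + 59/11.62·6.65 ≈ 154.77 ⇒ 155.
Site C: row 9.07–12.99 (AQI 41–80). (80−41)·(11.25−9.07)/(12.99−9.07) + 41 = 39·2.18/3.92 + 41 ≈ 62.69 → 63.
Site L 10.56: bracket 9.07–12.99 → index 41–80; slope 39/3.92, offset 1.49.
AQI = 41 + 39/3.92·1.49 ≈ 55.82 ⇒ 56.
Site F: 12.83 ∈ [9.07, 12.99] ↔ index [41, 80].
41 + (12.83−9.07)·(80−41)/(12.99−9.07) = 41 + 3.76·39/3.92 ≈ 78.41, so AQI = 78.
Site M: row 13.00–25.73 (AQI 81–120). (120−81)·(14.90−13.00)/(25.73−13.00) + 81 = 39·1.90/12.73 + 81 ≈ 86.82 → 87.
AQIs: Site K=155, Site C=63, Site L=56, Site F=78, Site M=87. Sum = 155 + 63 + 56 + 78 + 87 = 439.

439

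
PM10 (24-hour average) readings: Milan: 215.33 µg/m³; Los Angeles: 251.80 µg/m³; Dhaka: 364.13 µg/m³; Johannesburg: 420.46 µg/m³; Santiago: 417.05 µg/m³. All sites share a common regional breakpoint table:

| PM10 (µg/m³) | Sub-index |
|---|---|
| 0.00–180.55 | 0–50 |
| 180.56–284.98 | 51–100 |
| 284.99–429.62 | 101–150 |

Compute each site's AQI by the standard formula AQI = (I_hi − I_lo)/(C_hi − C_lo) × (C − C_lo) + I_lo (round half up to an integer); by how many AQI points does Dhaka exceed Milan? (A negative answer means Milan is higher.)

Milan: row 180.56–284.98 (AQI 51–100). (100−51)·(215.33−180.56)/(284.98−180.56) + 51 = 49·34.77/104.42 + 51 ≈ 67.32 → 67.
Los Angeles: row 180.56–284.98 (AQI 51–100). (100−51)·(251.80−180.56)/(284.98−180.56) + 51 = 49·71.24/104.42 + 51 ≈ 84.43 → 84.
Dhaka 364.13: bracket 284.99–429.62 → index 101–150; slope 49/144.63, offset 79.14.
AQI = 101 + 49/144.63·79.14 ≈ 127.81 ⇒ 128.
Johannesburg: 420.46 ∈ [284.99, 429.62] ↔ index [101, 150].
101 + (420.46−284.99)·(150−101)/(429.62−284.99) = 101 + 135.47·49/144.63 ≈ 146.90, so AQI = 147.
Santiago: row 284.99–429.62 (AQI 101–150). (150−101)·(417.05−284.99)/(429.62−284.99) + 101 = 49·132.06/144.63 + 101 ≈ 145.74 → 146.
AQIs: Milan=67, Los Angeles=84, Dhaka=128, Johannesburg=147, Santiago=146. Dhaka (128) − Milan (67) = 61.

61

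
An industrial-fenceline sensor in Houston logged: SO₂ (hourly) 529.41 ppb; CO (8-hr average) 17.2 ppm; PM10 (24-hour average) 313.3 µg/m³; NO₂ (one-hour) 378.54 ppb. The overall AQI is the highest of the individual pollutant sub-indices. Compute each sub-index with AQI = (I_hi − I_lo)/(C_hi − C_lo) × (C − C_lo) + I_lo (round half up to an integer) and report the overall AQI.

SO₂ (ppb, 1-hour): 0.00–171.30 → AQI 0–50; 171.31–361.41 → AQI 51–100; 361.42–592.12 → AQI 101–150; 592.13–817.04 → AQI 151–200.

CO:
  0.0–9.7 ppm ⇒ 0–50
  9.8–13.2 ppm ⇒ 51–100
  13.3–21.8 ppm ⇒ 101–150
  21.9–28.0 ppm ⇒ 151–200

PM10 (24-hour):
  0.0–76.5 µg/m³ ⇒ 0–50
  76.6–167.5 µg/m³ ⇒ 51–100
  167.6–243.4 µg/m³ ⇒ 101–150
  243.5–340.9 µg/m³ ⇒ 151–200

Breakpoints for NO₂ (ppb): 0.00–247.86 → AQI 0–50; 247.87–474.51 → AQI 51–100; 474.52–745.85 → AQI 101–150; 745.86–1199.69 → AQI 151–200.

SO₂ 529.41: bracket 361.42–592.12 → index 101–150; slope 49/230.70, offset 167.99.
AQI = 101 + 49/230.70·167.99 ≈ 136.68 ⇒ 137.
CO: 17.2 lies in 13.3–21.8, so I_lo=101, I_hi=150, C_lo=13.3, C_hi=21.8.
(150−101)/(21.8−13.3) × (17.2−13.3) + 101 = 49/8.5 × 3.9 + 101 ≈ 123.48 → 123.
PM10 313.3: bracket 243.5–340.9 → index 151–200; slope 49/97.4, offset 69.8.
AQI = 151 + 49/97.4·69.8 ≈ 186.11 ⇒ 186.
NO₂ 378.54: bracket 247.87–474.51 → index 51–100; slope 49/226.64, offset 130.67.
AQI = 51 + 49/226.64·130.67 ≈ 79.25 ⇒ 79.
Sub-indices: SO₂→137, CO→123, PM10→186, NO₂→79. Overall AQI = max = 186; dominant pollutant is PM10.

186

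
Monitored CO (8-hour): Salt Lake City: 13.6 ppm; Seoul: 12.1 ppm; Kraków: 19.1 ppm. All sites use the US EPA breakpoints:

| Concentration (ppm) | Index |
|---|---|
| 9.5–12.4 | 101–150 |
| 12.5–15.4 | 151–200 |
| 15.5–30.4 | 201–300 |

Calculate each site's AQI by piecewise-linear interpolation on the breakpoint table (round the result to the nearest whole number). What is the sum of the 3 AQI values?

540

Salt Lake City: row 12.5–15.4 (AQI 151–200). (200−151)·(13.6−12.5)/(15.4−12.5) + 151 = 49·1.1/2.9 + 151 ≈ 169.59 → 170.
Seoul 12.1: bracket 9.5–12.4 → index 101–150; slope 49/2.9, offset 2.6.
AQI = 101 + 49/2.9·2.6 ≈ 144.93 ⇒ 145.
Kraków: 19.1 ∈ [15.5, 30.4] ↔ index [201, 300].
201 + (19.1−15.5)·(300−201)/(30.4−15.5) = 201 + 3.6·99/14.9 ≈ 224.92, so AQI = 225.
AQIs: Salt Lake City=170, Seoul=145, Kraków=225. Sum = 170 + 145 + 225 = 540.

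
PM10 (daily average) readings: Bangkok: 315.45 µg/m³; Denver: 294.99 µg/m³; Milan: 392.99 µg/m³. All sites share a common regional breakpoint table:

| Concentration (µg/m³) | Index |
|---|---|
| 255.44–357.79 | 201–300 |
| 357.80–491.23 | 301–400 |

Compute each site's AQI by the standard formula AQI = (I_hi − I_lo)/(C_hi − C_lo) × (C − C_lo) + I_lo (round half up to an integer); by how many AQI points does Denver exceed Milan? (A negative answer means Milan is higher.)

-88

Bangkok: row 255.44–357.79 (AQI 201–300). (300−201)·(315.45−255.44)/(357.79−255.44) + 201 = 99·60.01/102.35 + 201 ≈ 259.05 → 259.
Denver 294.99: bracket 255.44–357.79 → index 201–300; slope 99/102.35, offset 39.55.
AQI = 201 + 99/102.35·39.55 ≈ 239.26 ⇒ 239.
Milan: row 357.80–491.23 (AQI 301–400). (400−301)·(392.99−357.80)/(491.23−357.80) + 301 = 99·35.19/133.43 + 301 ≈ 327.11 → 327.
AQIs: Bangkok=259, Denver=239, Milan=327. Denver (239) − Milan (327) = -88.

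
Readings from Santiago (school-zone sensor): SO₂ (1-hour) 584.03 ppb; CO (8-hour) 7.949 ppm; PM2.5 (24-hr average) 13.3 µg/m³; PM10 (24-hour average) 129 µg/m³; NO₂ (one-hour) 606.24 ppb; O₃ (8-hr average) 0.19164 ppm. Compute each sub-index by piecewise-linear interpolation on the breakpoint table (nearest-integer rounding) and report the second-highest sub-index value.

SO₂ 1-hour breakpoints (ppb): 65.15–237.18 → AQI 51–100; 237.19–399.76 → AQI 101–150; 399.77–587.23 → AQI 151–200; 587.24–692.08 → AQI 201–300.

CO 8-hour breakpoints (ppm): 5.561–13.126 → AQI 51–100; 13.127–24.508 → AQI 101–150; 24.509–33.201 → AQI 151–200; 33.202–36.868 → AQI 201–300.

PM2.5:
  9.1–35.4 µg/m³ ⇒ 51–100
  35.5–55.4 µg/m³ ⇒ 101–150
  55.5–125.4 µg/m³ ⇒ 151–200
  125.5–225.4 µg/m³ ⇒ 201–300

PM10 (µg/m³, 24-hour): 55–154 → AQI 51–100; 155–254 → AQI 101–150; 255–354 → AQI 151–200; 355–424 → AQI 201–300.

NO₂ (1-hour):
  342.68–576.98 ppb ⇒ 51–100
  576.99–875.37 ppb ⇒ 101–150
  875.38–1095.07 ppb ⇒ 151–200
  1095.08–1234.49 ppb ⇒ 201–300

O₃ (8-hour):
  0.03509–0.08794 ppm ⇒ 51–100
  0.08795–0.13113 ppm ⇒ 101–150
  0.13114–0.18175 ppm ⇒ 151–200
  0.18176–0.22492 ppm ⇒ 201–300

199

SO₂: 584.03 lies in 399.77–587.23, so I_lo=151, I_hi=200, C_lo=399.77, C_hi=587.23.
(200−151)/(587.23−399.77) × (584.03−399.77) + 151 = 49/187.46 × 184.26 + 151 ≈ 199.16 → 199.
CO: 7.949 lies in 5.561–13.126, so I_lo=51, I_hi=100, C_lo=5.561, C_hi=13.126.
(100−51)/(13.126−5.561) × (7.949−5.561) + 51 = 49/7.565 × 2.388 + 51 ≈ 66.47 → 66.
PM2.5: 13.3 ∈ [9.1, 35.4] ↔ index [51, 100].
51 + (13.3−9.1)·(100−51)/(35.4−9.1) = 51 + 4.2·49/26.3 ≈ 58.83, so AQI = 59.
PM10 129: bracket 55–154 → index 51–100; slope 49/99, offset 74.
AQI = 51 + 49/99·74 ≈ 87.63 ⇒ 88.
NO₂: row 576.99–875.37 (AQI 101–150). (150−101)·(606.24−576.99)/(875.37−576.99) + 101 = 49·29.25/298.38 + 101 ≈ 105.80 → 106.
O₃ 0.19164: bracket 0.18176–0.22492 → index 201–300; slope 99/0.04316, offset 0.00988.
AQI = 201 + 99/0.04316·0.00988 ≈ 223.66 ⇒ 224.
Sub-indices: SO₂→199, CO→66, PM2.5→59, PM10→88, NO₂→106, O₃→224. Ranked high→low: 224, 199, 106, 88, 66, 59. Second-highest sub-index = 199.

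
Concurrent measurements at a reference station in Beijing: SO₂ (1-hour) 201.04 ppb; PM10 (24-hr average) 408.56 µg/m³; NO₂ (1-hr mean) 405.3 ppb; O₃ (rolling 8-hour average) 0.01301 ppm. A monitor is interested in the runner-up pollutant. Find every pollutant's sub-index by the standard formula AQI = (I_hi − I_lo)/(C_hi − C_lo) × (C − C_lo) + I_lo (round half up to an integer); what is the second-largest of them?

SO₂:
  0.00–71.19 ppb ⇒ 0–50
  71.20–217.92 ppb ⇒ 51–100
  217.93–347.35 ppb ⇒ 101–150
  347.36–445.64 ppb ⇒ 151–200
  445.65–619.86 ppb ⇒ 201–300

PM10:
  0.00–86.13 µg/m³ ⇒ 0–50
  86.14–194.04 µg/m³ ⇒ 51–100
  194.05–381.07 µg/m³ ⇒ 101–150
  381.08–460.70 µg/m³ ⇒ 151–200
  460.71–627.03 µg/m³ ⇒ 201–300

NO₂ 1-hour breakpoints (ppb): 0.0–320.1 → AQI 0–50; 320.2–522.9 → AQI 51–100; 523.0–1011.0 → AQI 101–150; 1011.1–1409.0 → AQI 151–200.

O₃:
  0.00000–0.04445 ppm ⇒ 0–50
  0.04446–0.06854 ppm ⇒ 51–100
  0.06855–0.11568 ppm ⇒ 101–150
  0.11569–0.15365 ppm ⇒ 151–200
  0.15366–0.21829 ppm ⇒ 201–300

94

SO₂ 201.04: bracket 71.20–217.92 → index 51–100; slope 49/146.72, offset 129.84.
AQI = 51 + 49/146.72·129.84 ≈ 94.36 ⇒ 94.
PM10: 408.56 lies in 381.08–460.70, so I_lo=151, I_hi=200, C_lo=381.08, C_hi=460.70.
(200−151)/(460.70−381.08) × (408.56−381.08) + 151 = 49/79.62 × 27.48 + 151 ≈ 167.91 → 168.
NO₂: 405.3 ∈ [320.2, 522.9] ↔ index [51, 100].
51 + (405.3−320.2)·(100−51)/(522.9−320.2) = 51 + 85.1·49/202.7 ≈ 71.57, so AQI = 72.
O₃: row 0.00000–0.04445 (AQI 0–50). (50−0)·(0.01301−0.00000)/(0.04445−0.00000) + 0 = 50·0.01301/0.04445 + 0 ≈ 14.63 → 15.
Sub-indices: SO₂→94, PM10→168, NO₂→72, O₃→15. Ranked high→low: 168, 94, 72, 15. Second-highest sub-index = 94.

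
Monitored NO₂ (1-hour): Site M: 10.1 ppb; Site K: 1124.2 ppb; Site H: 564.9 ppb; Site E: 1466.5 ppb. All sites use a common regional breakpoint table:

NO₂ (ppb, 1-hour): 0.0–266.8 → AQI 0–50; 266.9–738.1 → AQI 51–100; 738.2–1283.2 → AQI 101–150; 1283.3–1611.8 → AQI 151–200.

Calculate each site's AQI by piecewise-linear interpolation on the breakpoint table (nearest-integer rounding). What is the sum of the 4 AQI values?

Site M: 10.1 ∈ [0.0, 266.8] ↔ index [0, 50].
0 + (10.1−0.0)·(50−0)/(266.8−0.0) = 0 + 10.1·50/266.8 ≈ 1.89, so AQI = 2.
Site K: row 738.2–1283.2 (AQI 101–150). (150−101)·(1124.2−738.2)/(1283.2−738.2) + 101 = 49·386.0/545.0 + 101 ≈ 135.70 → 136.
Site H 564.9: bracket 266.9–738.1 → index 51–100; slope 49/471.2, offset 298.0.
AQI = 51 + 49/471.2·298.0 ≈ 81.99 ⇒ 82.
Site E: 1466.5 ∈ [1283.3, 1611.8] ↔ index [151, 200].
151 + (1466.5−1283.3)·(200−151)/(1611.8−1283.3) = 151 + 183.2·49/328.5 ≈ 178.33, so AQI = 178.
AQIs: Site M=2, Site K=136, Site H=82, Site E=178. Sum = 2 + 136 + 82 + 178 = 398.

398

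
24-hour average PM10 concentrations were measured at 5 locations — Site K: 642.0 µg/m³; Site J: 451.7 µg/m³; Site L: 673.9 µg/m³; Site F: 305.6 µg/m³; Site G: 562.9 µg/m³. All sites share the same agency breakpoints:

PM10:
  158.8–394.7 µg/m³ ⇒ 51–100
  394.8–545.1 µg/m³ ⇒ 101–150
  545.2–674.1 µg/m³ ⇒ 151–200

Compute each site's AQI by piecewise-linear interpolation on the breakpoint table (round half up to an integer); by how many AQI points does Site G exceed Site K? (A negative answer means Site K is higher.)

Site K: row 545.2–674.1 (AQI 151–200). (200−151)·(642.0−545.2)/(674.1−545.2) + 151 = 49·96.8/128.9 + 151 ≈ 187.80 → 188.
Site J: 451.7 ∈ [394.8, 545.1] ↔ index [101, 150].
101 + (451.7−394.8)·(150−101)/(545.1−394.8) = 101 + 56.9·49/150.3 ≈ 119.55, so AQI = 120.
Site L: row 545.2–674.1 (AQI 151–200). (200−151)·(673.9−545.2)/(674.1−545.2) + 151 = 49·128.7/128.9 + 151 ≈ 199.92 → 200.
Site F: 305.6 lies in 158.8–394.7, so I_lo=51, I_hi=100, C_lo=158.8, C_hi=394.7.
(100−51)/(394.7−158.8) × (305.6−158.8) + 51 = 49/235.9 × 146.8 + 51 ≈ 81.49 → 81.
Site G: row 545.2–674.1 (AQI 151–200). (200−151)·(562.9−545.2)/(674.1−545.2) + 151 = 49·17.7/128.9 + 151 ≈ 157.73 → 158.
AQIs: Site K=188, Site J=120, Site L=200, Site F=81, Site G=158. Site G (158) − Site K (188) = -30.

-30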